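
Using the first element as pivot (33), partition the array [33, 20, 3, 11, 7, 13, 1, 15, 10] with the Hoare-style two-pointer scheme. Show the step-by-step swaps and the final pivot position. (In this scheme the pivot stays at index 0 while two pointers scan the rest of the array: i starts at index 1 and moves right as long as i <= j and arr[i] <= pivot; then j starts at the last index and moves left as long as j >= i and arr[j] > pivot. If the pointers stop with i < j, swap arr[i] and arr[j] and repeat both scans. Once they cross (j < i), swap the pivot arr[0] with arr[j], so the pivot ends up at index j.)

Hoare-style two-pointer partition with pivot = 33:

Initial array: [33, 20, 3, 11, 7, 13, 1, 15, 10]

Pointers start at i = 1, j = 8.
i ends at 9, j ends at 8: the pointers have crossed (j < i), so scanning stops.

Swap pivot arr[0] with arr[8] to place pivot at position 8: [10, 20, 3, 11, 7, 13, 1, 15, 33]
Pivot position: 8

After partitioning with pivot 33, the array becomes [10, 20, 3, 11, 7, 13, 1, 15, 33]. The pivot is placed at index 8. All elements to the left of the pivot are <= 33, and all elements to the right are > 33.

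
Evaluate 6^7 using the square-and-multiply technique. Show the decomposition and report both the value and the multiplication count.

Computing 6^7 by squaring (build up from 6^1; each line after the first costs one multiplication):

6^1 = 6
6^2 = (6^1)^2 = 6^2 = 36
6^3 = 6 * 6^2 = 6 * 36 = 216
6^6 = (6^3)^2 = 216^2 = 46656
6^7 = 6 * 6^6 = 6 * 46656 = 279936

Result: 279936
Multiplications needed: 4 (4 lines after 6^1)

6^7 = 279936. Using exponentiation by squaring, this requires 4 multiplications. The key idea: if the exponent is even, square the half-power; if odd, multiply by the base once.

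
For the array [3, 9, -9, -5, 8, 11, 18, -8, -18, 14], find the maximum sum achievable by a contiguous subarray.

Using Kadane's algorithm on [3, 9, -9, -5, 8, 11, 18, -8, -18, 14]:

Scanning through the array:
Position 1 (value 9): max_ending_here = 12, max_so_far = 12
Position 2 (value -9): max_ending_here = 3, max_so_far = 12
Position 3 (value -5): max_ending_here = -2, max_so_far = 12
Position 4 (value 8): max_ending_here = 8, max_so_far = 12
Position 5 (value 11): max_ending_here = 19, max_so_far = 19
Position 6 (value 18): max_ending_here = 37, max_so_far = 37
Position 7 (value -8): max_ending_here = 29, max_so_far = 37
Position 8 (value -18): max_ending_here = 11, max_so_far = 37
Position 9 (value 14): max_ending_here = 25, max_so_far = 37

Maximum subarray: [8, 11, 18]
Maximum sum: 37

The maximum subarray is [8, 11, 18] with sum 37. This subarray runs from index 4 to index 6.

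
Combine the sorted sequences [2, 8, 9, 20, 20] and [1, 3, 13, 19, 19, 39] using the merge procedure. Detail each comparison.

Merging process:

Compare 2 vs 1: take 1 from right. Merged: [1]
Compare 2 vs 3: take 2 from left. Merged: [1, 2]
Compare 8 vs 3: take 3 from right. Merged: [1, 2, 3]
Compare 8 vs 13: take 8 from left. Merged: [1, 2, 3, 8]
Compare 9 vs 13: take 9 from left. Merged: [1, 2, 3, 8, 9]
Compare 20 vs 13: take 13 from right. Merged: [1, 2, 3, 8, 9, 13]
Compare 20 vs 19: take 19 from right. Merged: [1, 2, 3, 8, 9, 13, 19]
Compare 20 vs 19: take 19 from right. Merged: [1, 2, 3, 8, 9, 13, 19, 19]
Compare 20 vs 39: take 20 from left. Merged: [1, 2, 3, 8, 9, 13, 19, 19, 20]
Compare 20 vs 39: take 20 from left. Merged: [1, 2, 3, 8, 9, 13, 19, 19, 20, 20]
Append remaining from right: [39]. Merged: [1, 2, 3, 8, 9, 13, 19, 19, 20, 20, 39]

Final merged array: [1, 2, 3, 8, 9, 13, 19, 19, 20, 20, 39]
Total comparisons: 10

The merged array is [1, 2, 3, 8, 9, 13, 19, 19, 20, 20, 39], requiring 10 comparisons. The merge step runs in O(n) time where n is the total number of elements.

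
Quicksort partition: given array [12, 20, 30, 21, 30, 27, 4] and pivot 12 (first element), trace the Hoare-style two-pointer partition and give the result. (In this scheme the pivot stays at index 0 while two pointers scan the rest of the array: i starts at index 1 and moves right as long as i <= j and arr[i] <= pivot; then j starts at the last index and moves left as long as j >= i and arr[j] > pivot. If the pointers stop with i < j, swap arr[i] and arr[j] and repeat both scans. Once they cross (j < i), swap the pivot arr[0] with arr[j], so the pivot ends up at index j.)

Hoare-style two-pointer partition with pivot = 12:

Initial array: [12, 20, 30, 21, 30, 27, 4]

Pointers start at i = 1, j = 6.
i stops at index 1 (arr[1]=20 > 12), j stops at index 6 (arr[6]=4 <= 12): swap arr[1] and arr[6], array becomes [12, 4, 30, 21, 30, 27, 20]
i ends at 2, j ends at 1: the pointers have crossed (j < i), so scanning stops.

Swap pivot arr[0] with arr[1] to place pivot at position 1: [4, 12, 30, 21, 30, 27, 20]
Pivot position: 1

After partitioning with pivot 12, the array becomes [4, 12, 30, 21, 30, 27, 20]. The pivot is placed at index 1. All elements to the left of the pivot are <= 12, and all elements to the right are > 12.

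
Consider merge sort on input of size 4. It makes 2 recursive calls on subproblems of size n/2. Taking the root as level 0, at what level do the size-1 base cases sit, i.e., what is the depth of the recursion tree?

For divide and conquer with division factor 2:

Problem sizes at each level:
Level 0: 4
Level 1: 2
Level 2: 1

The root is level 0 and the size-1 base case is level 2 (the tree spans levels 0 through 2, i.e. 3 levels counting the root), so the depth is the number of divisions: log_2(4) = 2

The recursion tree depth is log_2(4) = 2. At each level, the problem size is divided by 2, so it takes 2 divisions to reduce to a base case of size 1. The algorithm makes 2 recursive calls at each level.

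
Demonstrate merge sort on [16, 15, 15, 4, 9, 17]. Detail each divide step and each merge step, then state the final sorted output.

Merge sort trace:

Split: [16, 15, 15, 4, 9, 17] -> [16, 15, 15] and [4, 9, 17]
  Split: [16, 15, 15] -> [16] and [15, 15]
    Split: [15, 15] -> [15] and [15]
    Merge: [15] + [15] -> [15, 15]
  Merge: [16] + [15, 15] -> [15, 15, 16]
  Split: [4, 9, 17] -> [4] and [9, 17]
    Split: [9, 17] -> [9] and [17]
    Merge: [9] + [17] -> [9, 17]
  Merge: [4] + [9, 17] -> [4, 9, 17]
Merge: [15, 15, 16] + [4, 9, 17] -> [4, 9, 15, 15, 16, 17]

Final sorted array: [4, 9, 15, 15, 16, 17]

The merge sort proceeds by recursively splitting the array and merging sorted halves.
After all merges, the sorted array is [4, 9, 15, 15, 16, 17].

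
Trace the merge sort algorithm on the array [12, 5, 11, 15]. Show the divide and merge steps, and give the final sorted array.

Merge sort trace:

Split: [12, 5, 11, 15] -> [12, 5] and [11, 15]
  Split: [12, 5] -> [12] and [5]
  Merge: [12] + [5] -> [5, 12]
  Split: [11, 15] -> [11] and [15]
  Merge: [11] + [15] -> [11, 15]
Merge: [5, 12] + [11, 15] -> [5, 11, 12, 15]

Final sorted array: [5, 11, 12, 15]

The merge sort proceeds by recursively splitting the array and merging sorted halves.
After all merges, the sorted array is [5, 11, 12, 15].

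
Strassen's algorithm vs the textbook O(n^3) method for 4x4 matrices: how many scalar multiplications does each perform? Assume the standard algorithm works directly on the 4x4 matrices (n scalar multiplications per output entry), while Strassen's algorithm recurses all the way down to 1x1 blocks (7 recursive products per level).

Matrix multiplication for 4x4 matrices:

Standard algorithm: 4^3 = 64 multiplications
Strassen's algorithm: 7^(log2(4)) = 7^2 = 49 multiplications
Savings: 64 - 49 = 15 multiplications

Standard: 64 multiplications (4^3). Strassen: 49 multiplications (7^2). Strassen reduces 8 recursive multiplications to 7 at each level.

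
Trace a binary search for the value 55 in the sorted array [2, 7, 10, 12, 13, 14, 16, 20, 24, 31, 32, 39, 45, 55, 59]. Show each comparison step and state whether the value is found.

Binary search for 55 in [2, 7, 10, 12, 13, 14, 16, 20, 24, 31, 32, 39, 45, 55, 59]:

lo=0, hi=14, mid=7, arr[mid]=20 -> 20 < 55, search right half
lo=8, hi=14, mid=11, arr[mid]=39 -> 39 < 55, search right half
lo=12, hi=14, mid=13, arr[mid]=55 -> Found target at index 13!

Binary search finds 55 at index 13 after 3 comparisons. The search repeatedly halves the search space by comparing with the middle element.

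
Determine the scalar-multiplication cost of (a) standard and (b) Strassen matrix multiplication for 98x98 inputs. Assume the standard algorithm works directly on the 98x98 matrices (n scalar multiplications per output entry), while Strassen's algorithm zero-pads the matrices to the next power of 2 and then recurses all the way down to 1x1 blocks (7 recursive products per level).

Matrix multiplication for 98x98 matrices:

Strassen's algorithm requires power-of-2 dimensions. Pad 98x98 to 128x128 (next power of 2).

Standard algorithm: 98^3 = 941192 multiplications
Strassen's algorithm: 7^(log2(128)) = 7^7 = 823543 multiplications
Savings: 941192 - 823543 = 117649 multiplications

Standard: 941192 multiplications (98^3). Strassen: 823543 multiplications (7^7, after padding to 128x128). Strassen reduces 8 recursive multiplications to 7 at each level.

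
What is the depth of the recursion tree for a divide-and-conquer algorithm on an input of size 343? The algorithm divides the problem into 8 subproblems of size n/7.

For divide and conquer with division factor 7:

Problem sizes at each level:
Level 0: 343
Level 1: 49
Level 2: 7
Level 3: 1

The root is level 0 and the size-1 base case is level 3 (the tree spans levels 0 through 3, i.e. 4 levels counting the root), so the depth is the number of divisions: log_7(343) = 3

The recursion tree depth is log_7(343) = 3. At each level, the problem size is divided by 7, so it takes 3 divisions to reduce to a base case of size 1. The algorithm makes 8 recursive calls at each level.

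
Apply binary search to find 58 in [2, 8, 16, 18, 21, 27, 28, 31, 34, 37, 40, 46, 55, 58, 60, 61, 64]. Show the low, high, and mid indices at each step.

Binary search for 58 in [2, 8, 16, 18, 21, 27, 28, 31, 34, 37, 40, 46, 55, 58, 60, 61, 64]:

lo=0, hi=16, mid=8, arr[mid]=34 -> 34 < 58, search right half
lo=9, hi=16, mid=12, arr[mid]=55 -> 55 < 58, search right half
lo=13, hi=16, mid=14, arr[mid]=60 -> 60 > 58, search left half
lo=13, hi=13, mid=13, arr[mid]=58 -> Found target at index 13!

Binary search finds 58 at index 13 after 4 comparisons. The search repeatedly halves the search space by comparing with the middle element.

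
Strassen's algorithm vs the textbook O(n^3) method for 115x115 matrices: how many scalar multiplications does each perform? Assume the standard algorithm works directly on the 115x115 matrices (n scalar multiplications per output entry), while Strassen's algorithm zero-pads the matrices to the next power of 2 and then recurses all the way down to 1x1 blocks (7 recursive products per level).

Matrix multiplication for 115x115 matrices:

Strassen's algorithm requires power-of-2 dimensions. Pad 115x115 to 128x128 (next power of 2).

Standard algorithm: 115^3 = 1520875 multiplications
Strassen's algorithm: 7^(log2(128)) = 7^7 = 823543 multiplications
Savings: 1520875 - 823543 = 697332 multiplications

Standard: 1520875 multiplications (115^3). Strassen: 823543 multiplications (7^7, after padding to 128x128). Strassen reduces 8 recursive multiplications to 7 at each level.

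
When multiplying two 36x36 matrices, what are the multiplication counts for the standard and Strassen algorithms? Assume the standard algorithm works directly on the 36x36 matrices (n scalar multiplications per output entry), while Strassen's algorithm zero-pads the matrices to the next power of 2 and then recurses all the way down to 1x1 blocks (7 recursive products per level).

Matrix multiplication for 36x36 matrices:

Strassen's algorithm requires power-of-2 dimensions. Pad 36x36 to 64x64 (next power of 2).

Standard algorithm: 36^3 = 46656 multiplications
Strassen's algorithm: 7^(log2(64)) = 7^6 = 117649 multiplications
Difference: 46656 - 117649 = -70993 (Strassen uses MORE here due to padding overhead — for small or just-over-power-of-2 n, padding can outweigh the per-level savings)

Standard: 46656 multiplications (36^3). Strassen: 117649 multiplications (7^6, after padding to 64x64). Strassen reduces 8 recursive multiplications to 7 at each level.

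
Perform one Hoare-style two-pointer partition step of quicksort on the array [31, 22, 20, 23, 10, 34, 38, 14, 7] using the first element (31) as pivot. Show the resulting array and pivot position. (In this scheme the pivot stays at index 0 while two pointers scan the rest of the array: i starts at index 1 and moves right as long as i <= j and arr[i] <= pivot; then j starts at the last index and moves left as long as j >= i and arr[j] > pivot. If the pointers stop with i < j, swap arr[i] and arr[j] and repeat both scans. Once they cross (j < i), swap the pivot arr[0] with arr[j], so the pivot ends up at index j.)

Hoare-style two-pointer partition with pivot = 31:

Initial array: [31, 22, 20, 23, 10, 34, 38, 14, 7]

Pointers start at i = 1, j = 8.
i stops at index 5 (arr[5]=34 > 31), j stops at index 8 (arr[8]=7 <= 31): swap arr[5] and arr[8], array becomes [31, 22, 20, 23, 10, 7, 38, 14, 34]
i stops at index 6 (arr[6]=38 > 31), j stops at index 7 (arr[7]=14 <= 31): swap arr[6] and arr[7], array becomes [31, 22, 20, 23, 10, 7, 14, 38, 34]
i ends at 7, j ends at 6: the pointers have crossed (j < i), so scanning stops.

Swap pivot arr[0] with arr[6] to place pivot at position 6: [14, 22, 20, 23, 10, 7, 31, 38, 34]
Pivot position: 6

After partitioning with pivot 31, the array becomes [14, 22, 20, 23, 10, 7, 31, 38, 34]. The pivot is placed at index 6. All elements to the left of the pivot are <= 31, and all elements to the right are > 31.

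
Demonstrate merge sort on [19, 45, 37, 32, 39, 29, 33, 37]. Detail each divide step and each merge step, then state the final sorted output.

Merge sort trace:

Split: [19, 45, 37, 32, 39, 29, 33, 37] -> [19, 45, 37, 32] and [39, 29, 33, 37]
  Split: [19, 45, 37, 32] -> [19, 45] and [37, 32]
    Split: [19, 45] -> [19] and [45]
    Merge: [19] + [45] -> [19, 45]
    Split: [37, 32] -> [37] and [32]
    Merge: [37] + [32] -> [32, 37]
  Merge: [19, 45] + [32, 37] -> [19, 32, 37, 45]
  Split: [39, 29, 33, 37] -> [39, 29] and [33, 37]
    Split: [39, 29] -> [39] and [29]
    Merge: [39] + [29] -> [29, 39]
    Split: [33, 37] -> [33] and [37]
    Merge: [33] + [37] -> [33, 37]
  Merge: [29, 39] + [33, 37] -> [29, 33, 37, 39]
Merge: [19, 32, 37, 45] + [29, 33, 37, 39] -> [19, 29, 32, 33, 37, 37, 39, 45]

Final sorted array: [19, 29, 32, 33, 37, 37, 39, 45]

The merge sort proceeds by recursively splitting the array and merging sorted halves.
After all merges, the sorted array is [19, 29, 32, 33, 37, 37, 39, 45].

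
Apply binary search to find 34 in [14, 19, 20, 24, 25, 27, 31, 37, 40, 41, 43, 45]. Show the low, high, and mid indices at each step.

Binary search for 34 in [14, 19, 20, 24, 25, 27, 31, 37, 40, 41, 43, 45]:

lo=0, hi=11, mid=5, arr[mid]=27 -> 27 < 34, search right half
lo=6, hi=11, mid=8, arr[mid]=40 -> 40 > 34, search left half
lo=6, hi=7, mid=6, arr[mid]=31 -> 31 < 34, search right half
lo=7, hi=7, mid=7, arr[mid]=37 -> 37 > 34, search left half
lo=7 > hi=6, target 34 not found

Binary search determines that 34 is not in the array after 4 comparisons. The search space was exhausted without finding the target.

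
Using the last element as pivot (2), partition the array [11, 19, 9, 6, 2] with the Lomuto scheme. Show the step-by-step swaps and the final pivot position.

Lomuto partition with pivot = 2:

Initial array: [11, 19, 9, 6, 2]

arr[0]=11 > 2: no swap
arr[1]=19 > 2: no swap
arr[2]=9 > 2: no swap
arr[3]=6 > 2: no swap

Place pivot at position 0: [2, 19, 9, 6, 11]
Pivot position: 0

After partitioning with pivot 2, the array becomes [2, 19, 9, 6, 11]. The pivot is placed at index 0. All elements to the left of the pivot are <= 2, and all elements to the right are > 2.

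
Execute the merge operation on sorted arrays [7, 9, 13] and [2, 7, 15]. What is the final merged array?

Merging process:

Compare 7 vs 2: take 2 from right. Merged: [2]
Compare 7 vs 7: take 7 from left. Merged: [2, 7]
Compare 9 vs 7: take 7 from right. Merged: [2, 7, 7]
Compare 9 vs 15: take 9 from left. Merged: [2, 7, 7, 9]
Compare 13 vs 15: take 13 from left. Merged: [2, 7, 7, 9, 13]
Append remaining from right: [15]. Merged: [2, 7, 7, 9, 13, 15]

Final merged array: [2, 7, 7, 9, 13, 15]
Total comparisons: 5

The merged array is [2, 7, 7, 9, 13, 15], requiring 5 comparisons. The merge step runs in O(n) time where n is the total number of elements.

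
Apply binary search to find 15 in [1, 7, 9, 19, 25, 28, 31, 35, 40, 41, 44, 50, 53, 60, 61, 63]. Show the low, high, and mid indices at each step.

Binary search for 15 in [1, 7, 9, 19, 25, 28, 31, 35, 40, 41, 44, 50, 53, 60, 61, 63]:

lo=0, hi=15, mid=7, arr[mid]=35 -> 35 > 15, search left half
lo=0, hi=6, mid=3, arr[mid]=19 -> 19 > 15, search left half
lo=0, hi=2, mid=1, arr[mid]=7 -> 7 < 15, search right half
lo=2, hi=2, mid=2, arr[mid]=9 -> 9 < 15, search right half
lo=3 > hi=2, target 15 not found

Binary search determines that 15 is not in the array after 4 comparisons. The search space was exhausted without finding the target.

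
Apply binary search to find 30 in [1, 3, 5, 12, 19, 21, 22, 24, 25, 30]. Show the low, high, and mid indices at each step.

Binary search for 30 in [1, 3, 5, 12, 19, 21, 22, 24, 25, 30]:

lo=0, hi=9, mid=4, arr[mid]=19 -> 19 < 30, search right half
lo=5, hi=9, mid=7, arr[mid]=24 -> 24 < 30, search right half
lo=8, hi=9, mid=8, arr[mid]=25 -> 25 < 30, search right half
lo=9, hi=9, mid=9, arr[mid]=30 -> Found target at index 9!

Binary search finds 30 at index 9 after 4 comparisons. The search repeatedly halves the search space by comparing with the middle element.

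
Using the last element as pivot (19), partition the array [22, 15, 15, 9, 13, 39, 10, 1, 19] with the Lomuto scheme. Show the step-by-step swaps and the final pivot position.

Lomuto partition with pivot = 19:

Initial array: [22, 15, 15, 9, 13, 39, 10, 1, 19]

arr[0]=22 > 19: no swap
arr[1]=15 <= 19: swap with position 0, array becomes [15, 22, 15, 9, 13, 39, 10, 1, 19]
arr[2]=15 <= 19: swap with position 1, array becomes [15, 15, 22, 9, 13, 39, 10, 1, 19]
arr[3]=9 <= 19: swap with position 2, array becomes [15, 15, 9, 22, 13, 39, 10, 1, 19]
arr[4]=13 <= 19: swap with position 3, array becomes [15, 15, 9, 13, 22, 39, 10, 1, 19]
arr[5]=39 > 19: no swap
arr[6]=10 <= 19: swap with position 4, array becomes [15, 15, 9, 13, 10, 39, 22, 1, 19]
arr[7]=1 <= 19: swap with position 5, array becomes [15, 15, 9, 13, 10, 1, 22, 39, 19]

Place pivot at position 6: [15, 15, 9, 13, 10, 1, 19, 39, 22]
Pivot position: 6

After partitioning with pivot 19, the array becomes [15, 15, 9, 13, 10, 1, 19, 39, 22]. The pivot is placed at index 6. All elements to the left of the pivot are <= 19, and all elements to the right are > 19.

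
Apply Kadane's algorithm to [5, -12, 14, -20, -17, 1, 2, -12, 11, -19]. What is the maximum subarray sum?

Using Kadane's algorithm on [5, -12, 14, -20, -17, 1, 2, -12, 11, -19]:

Scanning through the array:
Position 1 (value -12): max_ending_here = -7, max_so_far = 5
Position 2 (value 14): max_ending_here = 14, max_so_far = 14
Position 3 (value -20): max_ending_here = -6, max_so_far = 14
Position 4 (value -17): max_ending_here = -17, max_so_far = 14
Position 5 (value 1): max_ending_here = 1, max_so_far = 14
Position 6 (value 2): max_ending_here = 3, max_so_far = 14
Position 7 (value -12): max_ending_here = -9, max_so_far = 14
Position 8 (value 11): max_ending_here = 11, max_so_far = 14
Position 9 (value -19): max_ending_here = -8, max_so_far = 14

Maximum subarray: [14]
Maximum sum: 14

The maximum subarray is [14] with sum 14. This subarray runs from index 2 to index 2.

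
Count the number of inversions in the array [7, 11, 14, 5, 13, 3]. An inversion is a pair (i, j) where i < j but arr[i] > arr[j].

Finding inversions in [7, 11, 14, 5, 13, 3]:

(0, 3): arr[0]=7 > arr[3]=5
(0, 5): arr[0]=7 > arr[5]=3
(1, 3): arr[1]=11 > arr[3]=5
(1, 5): arr[1]=11 > arr[5]=3
(2, 3): arr[2]=14 > arr[3]=5
(2, 4): arr[2]=14 > arr[4]=13
(2, 5): arr[2]=14 > arr[5]=3
(3, 5): arr[3]=5 > arr[5]=3
(4, 5): arr[4]=13 > arr[5]=3

Total inversions: 9

The array has 9 inversion(s): (0,3), (0,5), (1,3), (1,5), (2,3), (2,4), (2,5), (3,5), (4,5). Each pair (i,j) satisfies i < j and arr[i] > arr[j].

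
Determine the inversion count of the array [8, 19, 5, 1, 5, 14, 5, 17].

Finding inversions in [8, 19, 5, 1, 5, 14, 5, 17]:

(0, 2): arr[0]=8 > arr[2]=5
(0, 3): arr[0]=8 > arr[3]=1
(0, 4): arr[0]=8 > arr[4]=5
(0, 6): arr[0]=8 > arr[6]=5
(1, 2): arr[1]=19 > arr[2]=5
(1, 3): arr[1]=19 > arr[3]=1
(1, 4): arr[1]=19 > arr[4]=5
(1, 5): arr[1]=19 > arr[5]=14
(1, 6): arr[1]=19 > arr[6]=5
(1, 7): arr[1]=19 > arr[7]=17
(2, 3): arr[2]=5 > arr[3]=1
(5, 6): arr[5]=14 > arr[6]=5

Total inversions: 12

The array has 12 inversion(s): (0,2), (0,3), (0,4), (0,6), (1,2), (1,3), (1,4), (1,5), (1,6), (1,7), (2,3), (5,6). Each pair (i,j) satisfies i < j and arr[i] > arr[j].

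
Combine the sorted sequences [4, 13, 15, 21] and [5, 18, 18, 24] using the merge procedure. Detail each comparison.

Merging process:

Compare 4 vs 5: take 4 from left. Merged: [4]
Compare 13 vs 5: take 5 from right. Merged: [4, 5]
Compare 13 vs 18: take 13 from left. Merged: [4, 5, 13]
Compare 15 vs 18: take 15 from left. Merged: [4, 5, 13, 15]
Compare 21 vs 18: take 18 from right. Merged: [4, 5, 13, 15, 18]
Compare 21 vs 18: take 18 from right. Merged: [4, 5, 13, 15, 18, 18]
Compare 21 vs 24: take 21 from left. Merged: [4, 5, 13, 15, 18, 18, 21]
Append remaining from right: [24]. Merged: [4, 5, 13, 15, 18, 18, 21, 24]

Final merged array: [4, 5, 13, 15, 18, 18, 21, 24]
Total comparisons: 7

The merged array is [4, 5, 13, 15, 18, 18, 21, 24], requiring 7 comparisons. The merge step runs in O(n) time where n is the total number of elements.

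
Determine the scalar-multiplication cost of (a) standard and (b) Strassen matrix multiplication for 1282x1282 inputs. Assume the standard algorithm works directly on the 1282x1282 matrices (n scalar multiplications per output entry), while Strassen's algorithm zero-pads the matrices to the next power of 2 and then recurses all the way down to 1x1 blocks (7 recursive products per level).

Matrix multiplication for 1282x1282 matrices:

Strassen's algorithm requires power-of-2 dimensions. Pad 1282x1282 to 2048x2048 (next power of 2).

Standard algorithm: 1282^3 = 2106997768 multiplications
Strassen's algorithm: 7^(log2(2048)) = 7^11 = 1977326743 multiplications
Savings: 2106997768 - 1977326743 = 129671025 multiplications

Standard: 2106997768 multiplications (1282^3). Strassen: 1977326743 multiplications (7^11, after padding to 2048x2048). Strassen reduces 8 recursive multiplications to 7 at each level.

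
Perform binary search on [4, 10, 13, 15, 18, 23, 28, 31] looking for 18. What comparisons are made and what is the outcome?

Binary search for 18 in [4, 10, 13, 15, 18, 23, 28, 31]:

lo=0, hi=7, mid=3, arr[mid]=15 -> 15 < 18, search right half
lo=4, hi=7, mid=5, arr[mid]=23 -> 23 > 18, search left half
lo=4, hi=4, mid=4, arr[mid]=18 -> Found target at index 4!

Binary search finds 18 at index 4 after 3 comparisons. The search repeatedly halves the search space by comparing with the middle element.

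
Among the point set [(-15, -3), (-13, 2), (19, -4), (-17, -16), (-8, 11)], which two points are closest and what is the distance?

Computing all pairwise distances among 5 points:

d((-15, -3), (-13, 2)) = 5.3852 <-- minimum
d((-15, -3), (19, -4)) = 34.0147
d((-15, -3), (-17, -16)) = 13.1529
d((-15, -3), (-8, 11)) = 15.6525
d((-13, 2), (19, -4)) = 32.5576
d((-13, 2), (-17, -16)) = 18.4391
d((-13, 2), (-8, 11)) = 10.2956
d((19, -4), (-17, -16)) = 37.9473
d((19, -4), (-8, 11)) = 30.8869
d((-17, -16), (-8, 11)) = 28.4605

Closest pair: (-15, -3) and (-13, 2) with distance 5.3852

The closest pair is (-15, -3) and (-13, 2) with Euclidean distance 5.3852. For 5 points, brute-force pairwise comparison is shown above. For large n, the divide-and-conquer algorithm (sort by x, recurse on halves, check the dividing strip) achieves O(n log n).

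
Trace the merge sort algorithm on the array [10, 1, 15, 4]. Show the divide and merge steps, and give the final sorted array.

Merge sort trace:

Split: [10, 1, 15, 4] -> [10, 1] and [15, 4]
  Split: [10, 1] -> [10] and [1]
  Merge: [10] + [1] -> [1, 10]
  Split: [15, 4] -> [15] and [4]
  Merge: [15] + [4] -> [4, 15]
Merge: [1, 10] + [4, 15] -> [1, 4, 10, 15]

Final sorted array: [1, 4, 10, 15]

The merge sort proceeds by recursively splitting the array and merging sorted halves.
After all merges, the sorted array is [1, 4, 10, 15].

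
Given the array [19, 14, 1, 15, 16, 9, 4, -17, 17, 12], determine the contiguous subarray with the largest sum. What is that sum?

Using Kadane's algorithm on [19, 14, 1, 15, 16, 9, 4, -17, 17, 12]:

Scanning through the array:
Position 1 (value 14): max_ending_here = 33, max_so_far = 33
Position 2 (value 1): max_ending_here = 34, max_so_far = 34
Position 3 (value 15): max_ending_here = 49, max_so_far = 49
Position 4 (value 16): max_ending_here = 65, max_so_far = 65
Position 5 (value 9): max_ending_here = 74, max_so_far = 74
Position 6 (value 4): max_ending_here = 78, max_so_far = 78
Position 7 (value -17): max_ending_here = 61, max_so_far = 78
Position 8 (value 17): max_ending_here = 78, max_so_far = 78
Position 9 (value 12): max_ending_here = 90, max_so_far = 90

Maximum subarray: [19, 14, 1, 15, 16, 9, 4, -17, 17, 12]
Maximum sum: 90

The maximum subarray is [19, 14, 1, 15, 16, 9, 4, -17, 17, 12] with sum 90. This subarray runs from index 0 to index 9.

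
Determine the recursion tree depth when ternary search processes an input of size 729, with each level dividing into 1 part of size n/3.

For divide and conquer with division factor 3:

Problem sizes at each level:
Level 0: 729
Level 1: 243
Level 2: 81
Level 3: 27
Level 4: 9
Level 5: 3
Level 6: 1

The root is level 0 and the size-1 base case is level 6 (the tree spans levels 0 through 6, i.e. 7 levels counting the root), so the depth is the number of divisions: log_3(729) = 6

The recursion tree depth is log_3(729) = 6. At each level, the problem size is divided by 3, so it takes 6 divisions to reduce to a base case of size 1. The algorithm makes 1 recursive call at each level.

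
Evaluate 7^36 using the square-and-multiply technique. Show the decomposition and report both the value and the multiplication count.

Computing 7^36 by squaring (build up from 7^1; each line after the first costs one multiplication):

7^1 = 7
7^2 = (7^1)^2 = 7^2 = 49
7^4 = (7^2)^2 = 49^2 = 2401
7^8 = (7^4)^2 = 2401^2 = 5764801
7^9 = 7 * 7^8 = 7 * 5764801 = 40353607
7^18 = (7^9)^2 = 40353607^2 = 1628413597910449
7^36 = (7^18)^2 = 1628413597910449^2 = 2651730845859653471779023381601

Result: 2651730845859653471779023381601
Multiplications needed: 6 (6 lines after 7^1)

7^36 = 2651730845859653471779023381601. Using exponentiation by squaring, this requires 6 multiplications. The key idea: if the exponent is even, square the half-power; if odd, multiply by the base once.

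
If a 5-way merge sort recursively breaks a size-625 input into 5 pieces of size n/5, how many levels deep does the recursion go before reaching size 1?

For divide and conquer with division factor 5:

Problem sizes at each level:
Level 0: 625
Level 1: 125
Level 2: 25
Level 3: 5
Level 4: 1

The root is level 0 and the size-1 base case is level 4 (the tree spans levels 0 through 4, i.e. 5 levels counting the root), so the depth is the number of divisions: log_5(625) = 4

The recursion tree depth is log_5(625) = 4. At each level, the problem size is divided by 5, so it takes 4 divisions to reduce to a base case of size 1. The algorithm makes 5 recursive calls at each level.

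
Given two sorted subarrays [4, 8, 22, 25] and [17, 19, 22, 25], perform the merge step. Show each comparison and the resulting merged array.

Merging process:

Compare 4 vs 17: take 4 from left. Merged: [4]
Compare 8 vs 17: take 8 from left. Merged: [4, 8]
Compare 22 vs 17: take 17 from right. Merged: [4, 8, 17]
Compare 22 vs 19: take 19 from right. Merged: [4, 8, 17, 19]
Compare 22 vs 22: take 22 from left. Merged: [4, 8, 17, 19, 22]
Compare 25 vs 22: take 22 from right. Merged: [4, 8, 17, 19, 22, 22]
Compare 25 vs 25: take 25 from left. Merged: [4, 8, 17, 19, 22, 22, 25]
Append remaining from right: [25]. Merged: [4, 8, 17, 19, 22, 22, 25, 25]

Final merged array: [4, 8, 17, 19, 22, 22, 25, 25]
Total comparisons: 7

The merged array is [4, 8, 17, 19, 22, 22, 25, 25], requiring 7 comparisons. The merge step runs in O(n) time where n is the total number of elements.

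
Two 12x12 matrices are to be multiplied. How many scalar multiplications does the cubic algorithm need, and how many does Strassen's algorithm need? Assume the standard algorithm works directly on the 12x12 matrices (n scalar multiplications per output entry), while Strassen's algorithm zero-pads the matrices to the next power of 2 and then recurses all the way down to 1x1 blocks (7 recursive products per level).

Matrix multiplication for 12x12 matrices:

Strassen's algorithm requires power-of-2 dimensions. Pad 12x12 to 16x16 (next power of 2).

Standard algorithm: 12^3 = 1728 multiplications
Strassen's algorithm: 7^(log2(16)) = 7^4 = 2401 multiplications
Difference: 1728 - 2401 = -673 (Strassen uses MORE here due to padding overhead — for small or just-over-power-of-2 n, padding can outweigh the per-level savings)

Standard: 1728 multiplications (12^3). Strassen: 2401 multiplications (7^4, after padding to 16x16). Strassen reduces 8 recursive multiplications to 7 at each level.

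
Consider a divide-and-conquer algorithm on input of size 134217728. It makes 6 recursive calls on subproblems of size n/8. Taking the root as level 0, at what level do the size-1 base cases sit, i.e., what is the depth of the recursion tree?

For divide and conquer with division factor 8:

Problem sizes at each level:
Level 0: 134217728
Level 1: 16777216
Level 2: 2097152
Level 3: 262144
Level 4: 32768
Level 5: 4096
Level 6: 512
Level 7: 64
Level 8: 8
Level 9: 1

The root is level 0 and the size-1 base case is level 9 (the tree spans levels 0 through 9, i.e. 10 levels counting the root), so the depth is the number of divisions: log_8(134217728) = 9

The recursion tree depth is log_8(134217728) = 9. At each level, the problem size is divided by 8, so it takes 9 divisions to reduce to a base case of size 1. The algorithm makes 6 recursive calls at each level.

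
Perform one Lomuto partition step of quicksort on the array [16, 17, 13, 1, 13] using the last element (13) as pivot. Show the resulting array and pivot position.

Lomuto partition with pivot = 13:

Initial array: [16, 17, 13, 1, 13]

arr[0]=16 > 13: no swap
arr[1]=17 > 13: no swap
arr[2]=13 <= 13: swap with position 0, array becomes [13, 17, 16, 1, 13]
arr[3]=1 <= 13: swap with position 1, array becomes [13, 1, 16, 17, 13]

Place pivot at position 2: [13, 1, 13, 17, 16]
Pivot position: 2

After partitioning with pivot 13, the array becomes [13, 1, 13, 17, 16]. The pivot is placed at index 2. All elements to the left of the pivot are <= 13, and all elements to the right are > 13.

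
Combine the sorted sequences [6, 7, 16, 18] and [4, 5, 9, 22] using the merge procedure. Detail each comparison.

Merging process:

Compare 6 vs 4: take 4 from right. Merged: [4]
Compare 6 vs 5: take 5 from right. Merged: [4, 5]
Compare 6 vs 9: take 6 from left. Merged: [4, 5, 6]
Compare 7 vs 9: take 7 from left. Merged: [4, 5, 6, 7]
Compare 16 vs 9: take 9 from right. Merged: [4, 5, 6, 7, 9]
Compare 16 vs 22: take 16 from left. Merged: [4, 5, 6, 7, 9, 16]
Compare 18 vs 22: take 18 from left. Merged: [4, 5, 6, 7, 9, 16, 18]
Append remaining from right: [22]. Merged: [4, 5, 6, 7, 9, 16, 18, 22]

Final merged array: [4, 5, 6, 7, 9, 16, 18, 22]
Total comparisons: 7

The merged array is [4, 5, 6, 7, 9, 16, 18, 22], requiring 7 comparisons. The merge step runs in O(n) time where n is the total number of elements.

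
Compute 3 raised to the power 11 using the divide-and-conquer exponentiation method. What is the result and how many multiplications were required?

Computing 3^11 by squaring (build up from 3^1; each line after the first costs one multiplication):

3^1 = 3
3^2 = (3^1)^2 = 3^2 = 9
3^4 = (3^2)^2 = 9^2 = 81
3^5 = 3 * 3^4 = 3 * 81 = 243
3^10 = (3^5)^2 = 243^2 = 59049
3^11 = 3 * 3^10 = 3 * 59049 = 177147

Result: 177147
Multiplications needed: 5 (5 lines after 3^1)

3^11 = 177147. Using exponentiation by squaring, this requires 5 multiplications. The key idea: if the exponent is even, square the half-power; if odd, multiply by the base once.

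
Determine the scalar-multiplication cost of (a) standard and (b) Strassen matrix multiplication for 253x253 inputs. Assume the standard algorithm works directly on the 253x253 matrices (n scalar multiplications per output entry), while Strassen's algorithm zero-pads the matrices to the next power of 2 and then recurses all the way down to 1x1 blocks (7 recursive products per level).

Matrix multiplication for 253x253 matrices:

Strassen's algorithm requires power-of-2 dimensions. Pad 253x253 to 256x256 (next power of 2).

Standard algorithm: 253^3 = 16194277 multiplications
Strassen's algorithm: 7^(log2(256)) = 7^8 = 5764801 multiplications
Savings: 16194277 - 5764801 = 10429476 multiplications

Standard: 16194277 multiplications (253^3). Strassen: 5764801 multiplications (7^8, after padding to 256x256). Strassen reduces 8 recursive multiplications to 7 at each level.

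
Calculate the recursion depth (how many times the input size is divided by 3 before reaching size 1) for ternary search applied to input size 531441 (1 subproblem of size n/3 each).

For divide and conquer with division factor 3:

Problem sizes at each level:
Level 0: 531441
Level 1: 177147
Level 2: 59049
Level 3: 19683
Level 4: 6561
Level 5: 2187
Level 6: 729
Level 7: 243
Level 8: 81
Level 9: 27
Level 10: 9
Level 11: 3
Level 12: 1

The root is level 0 and the size-1 base case is level 12 (the tree spans levels 0 through 12, i.e. 13 levels counting the root), so the depth is the number of divisions: log_3(531441) = 12

The recursion tree depth is log_3(531441) = 12. At each level, the problem size is divided by 3, so it takes 12 divisions to reduce to a base case of size 1. The algorithm makes 1 recursive call at each level.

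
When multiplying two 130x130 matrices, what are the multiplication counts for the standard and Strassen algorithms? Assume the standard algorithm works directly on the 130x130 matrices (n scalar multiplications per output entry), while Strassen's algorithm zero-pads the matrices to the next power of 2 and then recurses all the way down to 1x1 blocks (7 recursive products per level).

Matrix multiplication for 130x130 matrices:

Strassen's algorithm requires power-of-2 dimensions. Pad 130x130 to 256x256 (next power of 2).

Standard algorithm: 130^3 = 2197000 multiplications
Strassen's algorithm: 7^(log2(256)) = 7^8 = 5764801 multiplications
Difference: 2197000 - 5764801 = -3567801 (Strassen uses MORE here due to padding overhead — for small or just-over-power-of-2 n, padding can outweigh the per-level savings)

Standard: 2197000 multiplications (130^3). Strassen: 5764801 multiplications (7^8, after padding to 256x256). Strassen reduces 8 recursive multiplications to 7 at each level.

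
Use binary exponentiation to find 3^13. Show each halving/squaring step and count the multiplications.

Computing 3^13 by squaring (build up from 3^1; each line after the first costs one multiplication):

3^1 = 3
3^2 = (3^1)^2 = 3^2 = 9
3^3 = 3 * 3^2 = 3 * 9 = 27
3^6 = (3^3)^2 = 27^2 = 729
3^12 = (3^6)^2 = 729^2 = 531441
3^13 = 3 * 3^12 = 3 * 531441 = 1594323

Result: 1594323
Multiplications needed: 5 (5 lines after 3^1)

3^13 = 1594323. Using exponentiation by squaring, this requires 5 multiplications. The key idea: if the exponent is even, square the half-power; if odd, multiply by the base once.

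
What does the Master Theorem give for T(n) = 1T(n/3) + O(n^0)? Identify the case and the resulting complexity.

Master Theorem for T(n) = 1T(n/3) + O(n^0):

a = 1, b = 3, c = 0
log_b(a) = log_3(1) = 0.0000

Case 2: c = 0 = log_3(1) = 0.0000
T(n) = O(n^0 log n) = O(log n)

For T(n) = 1T(n/3) + O(n^0): log_3(1) = 0.0000. This is Case 2 of the Master Theorem (c = log_b(a), equal work at all levels), giving O(log n).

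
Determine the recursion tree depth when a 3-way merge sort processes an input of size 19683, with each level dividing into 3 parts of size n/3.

For divide and conquer with division factor 3:

Problem sizes at each level:
Level 0: 19683
Level 1: 6561
Level 2: 2187
Level 3: 729
Level 4: 243
Level 5: 81
Level 6: 27
Level 7: 9
Level 8: 3
Level 9: 1

The root is level 0 and the size-1 base case is level 9 (the tree spans levels 0 through 9, i.e. 10 levels counting the root), so the depth is the number of divisions: log_3(19683) = 9

The recursion tree depth is log_3(19683) = 9. At each level, the problem size is divided by 3, so it takes 9 divisions to reduce to a base case of size 1. The algorithm makes 3 recursive calls at each level.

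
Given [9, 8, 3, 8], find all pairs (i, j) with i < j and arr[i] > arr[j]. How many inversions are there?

Finding inversions in [9, 8, 3, 8]:

(0, 1): arr[0]=9 > arr[1]=8
(0, 2): arr[0]=9 > arr[2]=3
(0, 3): arr[0]=9 > arr[3]=8
(1, 2): arr[1]=8 > arr[2]=3

Total inversions: 4

The array has 4 inversion(s): (0,1), (0,2), (0,3), (1,2). Each pair (i,j) satisfies i < j and arr[i] > arr[j].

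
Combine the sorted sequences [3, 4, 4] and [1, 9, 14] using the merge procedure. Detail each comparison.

Merging process:

Compare 3 vs 1: take 1 from right. Merged: [1]
Compare 3 vs 9: take 3 from left. Merged: [1, 3]
Compare 4 vs 9: take 4 from left. Merged: [1, 3, 4]
Compare 4 vs 9: take 4 from left. Merged: [1, 3, 4, 4]
Append remaining from right: [9, 14]. Merged: [1, 3, 4, 4, 9, 14]

Final merged array: [1, 3, 4, 4, 9, 14]
Total comparisons: 4

The merged array is [1, 3, 4, 4, 9, 14], requiring 4 comparisons. The merge step runs in O(n) time where n is the total number of elements.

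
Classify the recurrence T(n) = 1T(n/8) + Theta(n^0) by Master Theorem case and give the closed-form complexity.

Master Theorem for T(n) = 1T(n/8) + O(n^0):

a = 1, b = 8, c = 0
log_b(a) = log_8(1) = 0.0000

Case 2: c = 0 = log_8(1) = 0.0000
T(n) = O(n^0 log n) = O(log n)

For T(n) = 1T(n/8) + O(n^0): log_8(1) = 0.0000. This is Case 2 of the Master Theorem (c = log_b(a), equal work at all levels), giving O(log n).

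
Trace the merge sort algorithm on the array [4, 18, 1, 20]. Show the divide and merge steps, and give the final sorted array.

Merge sort trace:

Split: [4, 18, 1, 20] -> [4, 18] and [1, 20]
  Split: [4, 18] -> [4] and [18]
  Merge: [4] + [18] -> [4, 18]
  Split: [1, 20] -> [1] and [20]
  Merge: [1] + [20] -> [1, 20]
Merge: [4, 18] + [1, 20] -> [1, 4, 18, 20]

Final sorted array: [1, 4, 18, 20]

The merge sort proceeds by recursively splitting the array and merging sorted halves.
After all merges, the sorted array is [1, 4, 18, 20].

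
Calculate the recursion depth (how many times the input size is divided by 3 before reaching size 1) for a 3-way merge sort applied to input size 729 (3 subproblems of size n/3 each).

For divide and conquer with division factor 3:

Problem sizes at each level:
Level 0: 729
Level 1: 243
Level 2: 81
Level 3: 27
Level 4: 9
Level 5: 3
Level 6: 1

The root is level 0 and the size-1 base case is level 6 (the tree spans levels 0 through 6, i.e. 7 levels counting the root), so the depth is the number of divisions: log_3(729) = 6

The recursion tree depth is log_3(729) = 6. At each level, the problem size is divided by 3, so it takes 6 divisions to reduce to a base case of size 1. The algorithm makes 3 recursive calls at each level.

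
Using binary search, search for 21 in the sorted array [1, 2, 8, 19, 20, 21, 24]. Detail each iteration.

Binary search for 21 in [1, 2, 8, 19, 20, 21, 24]:

lo=0, hi=6, mid=3, arr[mid]=19 -> 19 < 21, search right half
lo=4, hi=6, mid=5, arr[mid]=21 -> Found target at index 5!

Binary search finds 21 at index 5 after 2 comparisons. The search repeatedly halves the search space by comparing with the middle element.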